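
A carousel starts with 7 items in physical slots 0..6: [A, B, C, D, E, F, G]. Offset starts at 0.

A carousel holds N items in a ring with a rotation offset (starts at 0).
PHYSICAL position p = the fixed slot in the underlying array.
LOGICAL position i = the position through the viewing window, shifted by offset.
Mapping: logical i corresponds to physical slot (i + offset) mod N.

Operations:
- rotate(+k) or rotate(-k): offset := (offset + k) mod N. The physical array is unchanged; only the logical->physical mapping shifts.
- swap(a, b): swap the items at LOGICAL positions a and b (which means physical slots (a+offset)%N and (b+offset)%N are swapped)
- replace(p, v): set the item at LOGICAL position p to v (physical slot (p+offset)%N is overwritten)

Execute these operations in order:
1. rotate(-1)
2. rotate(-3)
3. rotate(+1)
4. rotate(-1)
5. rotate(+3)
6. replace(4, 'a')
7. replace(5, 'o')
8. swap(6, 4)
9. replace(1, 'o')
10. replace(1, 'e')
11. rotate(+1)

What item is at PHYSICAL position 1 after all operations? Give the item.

After op 1 (rotate(-1)): offset=6, physical=[A,B,C,D,E,F,G], logical=[G,A,B,C,D,E,F]
After op 2 (rotate(-3)): offset=3, physical=[A,B,C,D,E,F,G], logical=[D,E,F,G,A,B,C]
After op 3 (rotate(+1)): offset=4, physical=[A,B,C,D,E,F,G], logical=[E,F,G,A,B,C,D]
After op 4 (rotate(-1)): offset=3, physical=[A,B,C,D,E,F,G], logical=[D,E,F,G,A,B,C]
After op 5 (rotate(+3)): offset=6, physical=[A,B,C,D,E,F,G], logical=[G,A,B,C,D,E,F]
After op 6 (replace(4, 'a')): offset=6, physical=[A,B,C,a,E,F,G], logical=[G,A,B,C,a,E,F]
After op 7 (replace(5, 'o')): offset=6, physical=[A,B,C,a,o,F,G], logical=[G,A,B,C,a,o,F]
After op 8 (swap(6, 4)): offset=6, physical=[A,B,C,F,o,a,G], logical=[G,A,B,C,F,o,a]
After op 9 (replace(1, 'o')): offset=6, physical=[o,B,C,F,o,a,G], logical=[G,o,B,C,F,o,a]
After op 10 (replace(1, 'e')): offset=6, physical=[e,B,C,F,o,a,G], logical=[G,e,B,C,F,o,a]
After op 11 (rotate(+1)): offset=0, physical=[e,B,C,F,o,a,G], logical=[e,B,C,F,o,a,G]

Answer: B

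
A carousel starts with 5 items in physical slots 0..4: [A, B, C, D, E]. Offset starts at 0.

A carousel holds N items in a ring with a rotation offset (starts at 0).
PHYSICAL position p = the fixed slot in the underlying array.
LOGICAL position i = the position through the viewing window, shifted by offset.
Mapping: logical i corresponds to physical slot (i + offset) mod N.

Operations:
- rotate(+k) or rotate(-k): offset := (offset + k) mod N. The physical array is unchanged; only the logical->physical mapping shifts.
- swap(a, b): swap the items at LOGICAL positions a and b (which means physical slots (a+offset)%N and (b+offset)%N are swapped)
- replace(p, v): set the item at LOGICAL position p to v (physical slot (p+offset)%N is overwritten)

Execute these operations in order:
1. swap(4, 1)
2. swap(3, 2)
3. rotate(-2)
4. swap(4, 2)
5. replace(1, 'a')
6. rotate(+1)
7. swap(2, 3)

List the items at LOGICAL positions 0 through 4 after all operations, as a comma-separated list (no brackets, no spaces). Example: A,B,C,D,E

Answer: a,D,A,E,C

Derivation:
After op 1 (swap(4, 1)): offset=0, physical=[A,E,C,D,B], logical=[A,E,C,D,B]
After op 2 (swap(3, 2)): offset=0, physical=[A,E,D,C,B], logical=[A,E,D,C,B]
After op 3 (rotate(-2)): offset=3, physical=[A,E,D,C,B], logical=[C,B,A,E,D]
After op 4 (swap(4, 2)): offset=3, physical=[D,E,A,C,B], logical=[C,B,D,E,A]
After op 5 (replace(1, 'a')): offset=3, physical=[D,E,A,C,a], logical=[C,a,D,E,A]
After op 6 (rotate(+1)): offset=4, physical=[D,E,A,C,a], logical=[a,D,E,A,C]
After op 7 (swap(2, 3)): offset=4, physical=[D,A,E,C,a], logical=[a,D,A,E,C]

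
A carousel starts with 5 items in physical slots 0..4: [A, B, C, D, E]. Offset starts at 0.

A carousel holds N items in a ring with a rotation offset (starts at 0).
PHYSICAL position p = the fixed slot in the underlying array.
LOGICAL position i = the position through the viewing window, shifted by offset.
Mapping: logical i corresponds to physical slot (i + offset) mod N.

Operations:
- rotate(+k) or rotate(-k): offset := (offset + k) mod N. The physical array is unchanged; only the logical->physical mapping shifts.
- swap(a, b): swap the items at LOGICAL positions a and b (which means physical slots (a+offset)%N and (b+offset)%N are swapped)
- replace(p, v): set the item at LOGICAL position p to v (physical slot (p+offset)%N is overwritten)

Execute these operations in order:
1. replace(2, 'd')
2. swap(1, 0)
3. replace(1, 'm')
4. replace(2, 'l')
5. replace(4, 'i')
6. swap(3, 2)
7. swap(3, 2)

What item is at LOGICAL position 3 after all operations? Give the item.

After op 1 (replace(2, 'd')): offset=0, physical=[A,B,d,D,E], logical=[A,B,d,D,E]
After op 2 (swap(1, 0)): offset=0, physical=[B,A,d,D,E], logical=[B,A,d,D,E]
After op 3 (replace(1, 'm')): offset=0, physical=[B,m,d,D,E], logical=[B,m,d,D,E]
After op 4 (replace(2, 'l')): offset=0, physical=[B,m,l,D,E], logical=[B,m,l,D,E]
After op 5 (replace(4, 'i')): offset=0, physical=[B,m,l,D,i], logical=[B,m,l,D,i]
After op 6 (swap(3, 2)): offset=0, physical=[B,m,D,l,i], logical=[B,m,D,l,i]
After op 7 (swap(3, 2)): offset=0, physical=[B,m,l,D,i], logical=[B,m,l,D,i]

Answer: D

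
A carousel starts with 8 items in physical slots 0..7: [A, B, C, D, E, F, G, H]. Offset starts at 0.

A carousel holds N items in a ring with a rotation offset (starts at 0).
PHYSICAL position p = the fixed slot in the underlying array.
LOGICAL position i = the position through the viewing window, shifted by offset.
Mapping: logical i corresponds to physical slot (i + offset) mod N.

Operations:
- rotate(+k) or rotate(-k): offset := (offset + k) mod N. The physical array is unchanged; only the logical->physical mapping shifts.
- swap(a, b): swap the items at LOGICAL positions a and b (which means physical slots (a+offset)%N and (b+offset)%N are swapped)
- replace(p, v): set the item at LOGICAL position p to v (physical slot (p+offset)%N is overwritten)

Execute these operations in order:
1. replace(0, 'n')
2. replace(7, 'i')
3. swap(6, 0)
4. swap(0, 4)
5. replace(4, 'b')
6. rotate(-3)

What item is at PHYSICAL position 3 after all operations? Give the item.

After op 1 (replace(0, 'n')): offset=0, physical=[n,B,C,D,E,F,G,H], logical=[n,B,C,D,E,F,G,H]
After op 2 (replace(7, 'i')): offset=0, physical=[n,B,C,D,E,F,G,i], logical=[n,B,C,D,E,F,G,i]
After op 3 (swap(6, 0)): offset=0, physical=[G,B,C,D,E,F,n,i], logical=[G,B,C,D,E,F,n,i]
After op 4 (swap(0, 4)): offset=0, physical=[E,B,C,D,G,F,n,i], logical=[E,B,C,D,G,F,n,i]
After op 5 (replace(4, 'b')): offset=0, physical=[E,B,C,D,b,F,n,i], logical=[E,B,C,D,b,F,n,i]
After op 6 (rotate(-3)): offset=5, physical=[E,B,C,D,b,F,n,i], logical=[F,n,i,E,B,C,D,b]

Answer: D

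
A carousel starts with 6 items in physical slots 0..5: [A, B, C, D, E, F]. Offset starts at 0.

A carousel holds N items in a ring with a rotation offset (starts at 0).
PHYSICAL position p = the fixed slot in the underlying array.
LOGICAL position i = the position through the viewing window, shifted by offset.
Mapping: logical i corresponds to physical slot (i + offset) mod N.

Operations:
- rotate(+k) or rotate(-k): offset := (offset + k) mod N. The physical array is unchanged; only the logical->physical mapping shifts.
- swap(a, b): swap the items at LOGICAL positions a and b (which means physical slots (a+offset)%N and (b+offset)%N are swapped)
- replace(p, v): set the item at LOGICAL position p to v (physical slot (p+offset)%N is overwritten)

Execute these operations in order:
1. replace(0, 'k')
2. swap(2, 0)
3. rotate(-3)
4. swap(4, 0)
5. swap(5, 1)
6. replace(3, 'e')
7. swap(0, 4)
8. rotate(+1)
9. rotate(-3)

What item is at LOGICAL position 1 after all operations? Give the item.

After op 1 (replace(0, 'k')): offset=0, physical=[k,B,C,D,E,F], logical=[k,B,C,D,E,F]
After op 2 (swap(2, 0)): offset=0, physical=[C,B,k,D,E,F], logical=[C,B,k,D,E,F]
After op 3 (rotate(-3)): offset=3, physical=[C,B,k,D,E,F], logical=[D,E,F,C,B,k]
After op 4 (swap(4, 0)): offset=3, physical=[C,D,k,B,E,F], logical=[B,E,F,C,D,k]
After op 5 (swap(5, 1)): offset=3, physical=[C,D,E,B,k,F], logical=[B,k,F,C,D,E]
After op 6 (replace(3, 'e')): offset=3, physical=[e,D,E,B,k,F], logical=[B,k,F,e,D,E]
After op 7 (swap(0, 4)): offset=3, physical=[e,B,E,D,k,F], logical=[D,k,F,e,B,E]
After op 8 (rotate(+1)): offset=4, physical=[e,B,E,D,k,F], logical=[k,F,e,B,E,D]
After op 9 (rotate(-3)): offset=1, physical=[e,B,E,D,k,F], logical=[B,E,D,k,F,e]

Answer: E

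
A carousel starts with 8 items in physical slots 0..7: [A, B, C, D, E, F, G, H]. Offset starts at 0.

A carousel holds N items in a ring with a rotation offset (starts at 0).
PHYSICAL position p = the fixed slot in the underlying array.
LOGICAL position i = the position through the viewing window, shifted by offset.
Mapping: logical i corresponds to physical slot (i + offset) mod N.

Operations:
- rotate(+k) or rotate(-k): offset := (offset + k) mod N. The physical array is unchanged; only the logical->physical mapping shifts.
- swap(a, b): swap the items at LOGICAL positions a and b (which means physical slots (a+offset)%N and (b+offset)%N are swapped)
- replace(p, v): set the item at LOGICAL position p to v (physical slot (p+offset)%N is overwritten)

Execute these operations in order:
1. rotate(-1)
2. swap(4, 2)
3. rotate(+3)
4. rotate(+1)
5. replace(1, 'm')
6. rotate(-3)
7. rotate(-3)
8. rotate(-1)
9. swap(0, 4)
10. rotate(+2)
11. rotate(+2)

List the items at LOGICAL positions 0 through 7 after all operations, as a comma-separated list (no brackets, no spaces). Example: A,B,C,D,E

After op 1 (rotate(-1)): offset=7, physical=[A,B,C,D,E,F,G,H], logical=[H,A,B,C,D,E,F,G]
After op 2 (swap(4, 2)): offset=7, physical=[A,D,C,B,E,F,G,H], logical=[H,A,D,C,B,E,F,G]
After op 3 (rotate(+3)): offset=2, physical=[A,D,C,B,E,F,G,H], logical=[C,B,E,F,G,H,A,D]
After op 4 (rotate(+1)): offset=3, physical=[A,D,C,B,E,F,G,H], logical=[B,E,F,G,H,A,D,C]
After op 5 (replace(1, 'm')): offset=3, physical=[A,D,C,B,m,F,G,H], logical=[B,m,F,G,H,A,D,C]
After op 6 (rotate(-3)): offset=0, physical=[A,D,C,B,m,F,G,H], logical=[A,D,C,B,m,F,G,H]
After op 7 (rotate(-3)): offset=5, physical=[A,D,C,B,m,F,G,H], logical=[F,G,H,A,D,C,B,m]
After op 8 (rotate(-1)): offset=4, physical=[A,D,C,B,m,F,G,H], logical=[m,F,G,H,A,D,C,B]
After op 9 (swap(0, 4)): offset=4, physical=[m,D,C,B,A,F,G,H], logical=[A,F,G,H,m,D,C,B]
After op 10 (rotate(+2)): offset=6, physical=[m,D,C,B,A,F,G,H], logical=[G,H,m,D,C,B,A,F]
After op 11 (rotate(+2)): offset=0, physical=[m,D,C,B,A,F,G,H], logical=[m,D,C,B,A,F,G,H]

Answer: m,D,C,B,A,F,G,H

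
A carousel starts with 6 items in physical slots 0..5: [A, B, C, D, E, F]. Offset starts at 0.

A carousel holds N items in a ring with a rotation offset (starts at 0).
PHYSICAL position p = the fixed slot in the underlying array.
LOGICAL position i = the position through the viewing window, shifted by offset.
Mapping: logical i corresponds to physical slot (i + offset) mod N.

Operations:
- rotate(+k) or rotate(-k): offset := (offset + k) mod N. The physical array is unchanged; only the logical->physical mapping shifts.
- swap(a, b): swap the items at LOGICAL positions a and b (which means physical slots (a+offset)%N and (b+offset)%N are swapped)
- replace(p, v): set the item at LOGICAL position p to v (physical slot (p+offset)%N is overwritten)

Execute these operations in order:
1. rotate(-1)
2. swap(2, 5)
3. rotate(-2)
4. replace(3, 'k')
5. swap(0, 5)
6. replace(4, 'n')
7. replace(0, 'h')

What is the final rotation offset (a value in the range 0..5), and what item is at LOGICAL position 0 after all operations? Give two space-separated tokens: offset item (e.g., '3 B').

Answer: 3 h

Derivation:
After op 1 (rotate(-1)): offset=5, physical=[A,B,C,D,E,F], logical=[F,A,B,C,D,E]
After op 2 (swap(2, 5)): offset=5, physical=[A,E,C,D,B,F], logical=[F,A,E,C,D,B]
After op 3 (rotate(-2)): offset=3, physical=[A,E,C,D,B,F], logical=[D,B,F,A,E,C]
After op 4 (replace(3, 'k')): offset=3, physical=[k,E,C,D,B,F], logical=[D,B,F,k,E,C]
After op 5 (swap(0, 5)): offset=3, physical=[k,E,D,C,B,F], logical=[C,B,F,k,E,D]
After op 6 (replace(4, 'n')): offset=3, physical=[k,n,D,C,B,F], logical=[C,B,F,k,n,D]
After op 7 (replace(0, 'h')): offset=3, physical=[k,n,D,h,B,F], logical=[h,B,F,k,n,D]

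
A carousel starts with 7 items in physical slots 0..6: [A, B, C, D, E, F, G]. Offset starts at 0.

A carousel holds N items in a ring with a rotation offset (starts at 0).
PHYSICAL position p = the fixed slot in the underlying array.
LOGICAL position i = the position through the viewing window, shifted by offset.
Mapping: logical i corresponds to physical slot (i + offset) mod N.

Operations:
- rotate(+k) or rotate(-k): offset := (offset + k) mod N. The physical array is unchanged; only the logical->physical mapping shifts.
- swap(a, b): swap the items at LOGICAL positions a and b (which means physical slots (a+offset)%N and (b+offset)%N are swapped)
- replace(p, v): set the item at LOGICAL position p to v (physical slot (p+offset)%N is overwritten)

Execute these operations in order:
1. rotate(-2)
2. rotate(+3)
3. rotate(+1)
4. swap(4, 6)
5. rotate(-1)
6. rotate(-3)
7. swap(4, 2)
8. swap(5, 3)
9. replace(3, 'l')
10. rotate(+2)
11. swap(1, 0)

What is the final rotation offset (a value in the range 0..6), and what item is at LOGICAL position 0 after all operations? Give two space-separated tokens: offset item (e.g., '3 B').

After op 1 (rotate(-2)): offset=5, physical=[A,B,C,D,E,F,G], logical=[F,G,A,B,C,D,E]
After op 2 (rotate(+3)): offset=1, physical=[A,B,C,D,E,F,G], logical=[B,C,D,E,F,G,A]
After op 3 (rotate(+1)): offset=2, physical=[A,B,C,D,E,F,G], logical=[C,D,E,F,G,A,B]
After op 4 (swap(4, 6)): offset=2, physical=[A,G,C,D,E,F,B], logical=[C,D,E,F,B,A,G]
After op 5 (rotate(-1)): offset=1, physical=[A,G,C,D,E,F,B], logical=[G,C,D,E,F,B,A]
After op 6 (rotate(-3)): offset=5, physical=[A,G,C,D,E,F,B], logical=[F,B,A,G,C,D,E]
After op 7 (swap(4, 2)): offset=5, physical=[C,G,A,D,E,F,B], logical=[F,B,C,G,A,D,E]
After op 8 (swap(5, 3)): offset=5, physical=[C,D,A,G,E,F,B], logical=[F,B,C,D,A,G,E]
After op 9 (replace(3, 'l')): offset=5, physical=[C,l,A,G,E,F,B], logical=[F,B,C,l,A,G,E]
After op 10 (rotate(+2)): offset=0, physical=[C,l,A,G,E,F,B], logical=[C,l,A,G,E,F,B]
After op 11 (swap(1, 0)): offset=0, physical=[l,C,A,G,E,F,B], logical=[l,C,A,G,E,F,B]

Answer: 0 l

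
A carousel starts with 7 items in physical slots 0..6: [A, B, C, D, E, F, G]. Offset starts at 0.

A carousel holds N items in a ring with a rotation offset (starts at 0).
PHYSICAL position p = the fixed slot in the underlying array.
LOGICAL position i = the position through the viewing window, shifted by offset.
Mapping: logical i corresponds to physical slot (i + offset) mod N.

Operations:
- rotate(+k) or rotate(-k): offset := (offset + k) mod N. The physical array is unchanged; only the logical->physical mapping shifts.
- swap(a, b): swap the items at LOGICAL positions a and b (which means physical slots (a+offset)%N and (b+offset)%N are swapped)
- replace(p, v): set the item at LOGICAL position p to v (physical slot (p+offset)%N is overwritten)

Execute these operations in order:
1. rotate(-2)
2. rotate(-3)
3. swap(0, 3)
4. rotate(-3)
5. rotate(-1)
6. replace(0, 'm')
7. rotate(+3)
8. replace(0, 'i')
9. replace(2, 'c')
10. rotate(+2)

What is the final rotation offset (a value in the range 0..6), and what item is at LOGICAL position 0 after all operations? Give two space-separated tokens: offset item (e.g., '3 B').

Answer: 3 c

Derivation:
After op 1 (rotate(-2)): offset=5, physical=[A,B,C,D,E,F,G], logical=[F,G,A,B,C,D,E]
After op 2 (rotate(-3)): offset=2, physical=[A,B,C,D,E,F,G], logical=[C,D,E,F,G,A,B]
After op 3 (swap(0, 3)): offset=2, physical=[A,B,F,D,E,C,G], logical=[F,D,E,C,G,A,B]
After op 4 (rotate(-3)): offset=6, physical=[A,B,F,D,E,C,G], logical=[G,A,B,F,D,E,C]
After op 5 (rotate(-1)): offset=5, physical=[A,B,F,D,E,C,G], logical=[C,G,A,B,F,D,E]
After op 6 (replace(0, 'm')): offset=5, physical=[A,B,F,D,E,m,G], logical=[m,G,A,B,F,D,E]
After op 7 (rotate(+3)): offset=1, physical=[A,B,F,D,E,m,G], logical=[B,F,D,E,m,G,A]
After op 8 (replace(0, 'i')): offset=1, physical=[A,i,F,D,E,m,G], logical=[i,F,D,E,m,G,A]
After op 9 (replace(2, 'c')): offset=1, physical=[A,i,F,c,E,m,G], logical=[i,F,c,E,m,G,A]
After op 10 (rotate(+2)): offset=3, physical=[A,i,F,c,E,m,G], logical=[c,E,m,G,A,i,F]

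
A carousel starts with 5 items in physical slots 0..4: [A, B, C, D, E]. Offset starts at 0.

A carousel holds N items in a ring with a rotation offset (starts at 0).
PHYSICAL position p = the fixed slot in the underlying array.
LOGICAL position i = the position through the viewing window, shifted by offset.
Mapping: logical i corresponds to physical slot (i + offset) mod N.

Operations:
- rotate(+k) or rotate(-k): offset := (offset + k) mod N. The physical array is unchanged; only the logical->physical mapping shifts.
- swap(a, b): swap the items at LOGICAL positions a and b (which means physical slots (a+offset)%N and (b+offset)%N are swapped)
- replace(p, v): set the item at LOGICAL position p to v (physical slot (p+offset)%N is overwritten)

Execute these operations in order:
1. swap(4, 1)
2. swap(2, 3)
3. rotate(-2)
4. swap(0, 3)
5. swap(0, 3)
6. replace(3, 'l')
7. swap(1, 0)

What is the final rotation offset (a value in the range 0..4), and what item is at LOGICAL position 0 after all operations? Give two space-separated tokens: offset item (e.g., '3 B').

After op 1 (swap(4, 1)): offset=0, physical=[A,E,C,D,B], logical=[A,E,C,D,B]
After op 2 (swap(2, 3)): offset=0, physical=[A,E,D,C,B], logical=[A,E,D,C,B]
After op 3 (rotate(-2)): offset=3, physical=[A,E,D,C,B], logical=[C,B,A,E,D]
After op 4 (swap(0, 3)): offset=3, physical=[A,C,D,E,B], logical=[E,B,A,C,D]
After op 5 (swap(0, 3)): offset=3, physical=[A,E,D,C,B], logical=[C,B,A,E,D]
After op 6 (replace(3, 'l')): offset=3, physical=[A,l,D,C,B], logical=[C,B,A,l,D]
After op 7 (swap(1, 0)): offset=3, physical=[A,l,D,B,C], logical=[B,C,A,l,D]

Answer: 3 B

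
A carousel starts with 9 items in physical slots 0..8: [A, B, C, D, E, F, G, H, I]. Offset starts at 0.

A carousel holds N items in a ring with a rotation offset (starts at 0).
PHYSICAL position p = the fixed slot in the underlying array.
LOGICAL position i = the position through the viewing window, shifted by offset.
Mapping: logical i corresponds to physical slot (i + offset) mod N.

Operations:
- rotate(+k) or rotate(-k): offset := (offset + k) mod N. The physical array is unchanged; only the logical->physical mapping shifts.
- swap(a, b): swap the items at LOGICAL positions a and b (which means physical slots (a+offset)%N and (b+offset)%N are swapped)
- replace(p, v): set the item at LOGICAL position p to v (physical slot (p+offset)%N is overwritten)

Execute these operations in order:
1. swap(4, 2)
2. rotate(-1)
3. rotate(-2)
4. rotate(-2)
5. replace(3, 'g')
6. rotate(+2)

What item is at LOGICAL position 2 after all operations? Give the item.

Answer: I

Derivation:
After op 1 (swap(4, 2)): offset=0, physical=[A,B,E,D,C,F,G,H,I], logical=[A,B,E,D,C,F,G,H,I]
After op 2 (rotate(-1)): offset=8, physical=[A,B,E,D,C,F,G,H,I], logical=[I,A,B,E,D,C,F,G,H]
After op 3 (rotate(-2)): offset=6, physical=[A,B,E,D,C,F,G,H,I], logical=[G,H,I,A,B,E,D,C,F]
After op 4 (rotate(-2)): offset=4, physical=[A,B,E,D,C,F,G,H,I], logical=[C,F,G,H,I,A,B,E,D]
After op 5 (replace(3, 'g')): offset=4, physical=[A,B,E,D,C,F,G,g,I], logical=[C,F,G,g,I,A,B,E,D]
After op 6 (rotate(+2)): offset=6, physical=[A,B,E,D,C,F,G,g,I], logical=[G,g,I,A,B,E,D,C,F]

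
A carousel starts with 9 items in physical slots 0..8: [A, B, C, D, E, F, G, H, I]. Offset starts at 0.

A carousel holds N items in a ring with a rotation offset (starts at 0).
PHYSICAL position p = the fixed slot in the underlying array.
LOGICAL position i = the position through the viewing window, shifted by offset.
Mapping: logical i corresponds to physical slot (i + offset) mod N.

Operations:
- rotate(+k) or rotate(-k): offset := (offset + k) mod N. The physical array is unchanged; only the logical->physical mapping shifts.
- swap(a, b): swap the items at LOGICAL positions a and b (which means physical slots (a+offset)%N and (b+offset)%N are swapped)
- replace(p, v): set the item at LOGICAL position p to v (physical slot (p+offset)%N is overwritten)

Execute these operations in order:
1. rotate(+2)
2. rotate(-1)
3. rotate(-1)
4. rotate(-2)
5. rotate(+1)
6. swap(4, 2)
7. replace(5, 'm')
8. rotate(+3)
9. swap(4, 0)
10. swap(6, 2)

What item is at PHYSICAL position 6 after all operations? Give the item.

After op 1 (rotate(+2)): offset=2, physical=[A,B,C,D,E,F,G,H,I], logical=[C,D,E,F,G,H,I,A,B]
After op 2 (rotate(-1)): offset=1, physical=[A,B,C,D,E,F,G,H,I], logical=[B,C,D,E,F,G,H,I,A]
After op 3 (rotate(-1)): offset=0, physical=[A,B,C,D,E,F,G,H,I], logical=[A,B,C,D,E,F,G,H,I]
After op 4 (rotate(-2)): offset=7, physical=[A,B,C,D,E,F,G,H,I], logical=[H,I,A,B,C,D,E,F,G]
After op 5 (rotate(+1)): offset=8, physical=[A,B,C,D,E,F,G,H,I], logical=[I,A,B,C,D,E,F,G,H]
After op 6 (swap(4, 2)): offset=8, physical=[A,D,C,B,E,F,G,H,I], logical=[I,A,D,C,B,E,F,G,H]
After op 7 (replace(5, 'm')): offset=8, physical=[A,D,C,B,m,F,G,H,I], logical=[I,A,D,C,B,m,F,G,H]
After op 8 (rotate(+3)): offset=2, physical=[A,D,C,B,m,F,G,H,I], logical=[C,B,m,F,G,H,I,A,D]
After op 9 (swap(4, 0)): offset=2, physical=[A,D,G,B,m,F,C,H,I], logical=[G,B,m,F,C,H,I,A,D]
After op 10 (swap(6, 2)): offset=2, physical=[A,D,G,B,I,F,C,H,m], logical=[G,B,I,F,C,H,m,A,D]

Answer: C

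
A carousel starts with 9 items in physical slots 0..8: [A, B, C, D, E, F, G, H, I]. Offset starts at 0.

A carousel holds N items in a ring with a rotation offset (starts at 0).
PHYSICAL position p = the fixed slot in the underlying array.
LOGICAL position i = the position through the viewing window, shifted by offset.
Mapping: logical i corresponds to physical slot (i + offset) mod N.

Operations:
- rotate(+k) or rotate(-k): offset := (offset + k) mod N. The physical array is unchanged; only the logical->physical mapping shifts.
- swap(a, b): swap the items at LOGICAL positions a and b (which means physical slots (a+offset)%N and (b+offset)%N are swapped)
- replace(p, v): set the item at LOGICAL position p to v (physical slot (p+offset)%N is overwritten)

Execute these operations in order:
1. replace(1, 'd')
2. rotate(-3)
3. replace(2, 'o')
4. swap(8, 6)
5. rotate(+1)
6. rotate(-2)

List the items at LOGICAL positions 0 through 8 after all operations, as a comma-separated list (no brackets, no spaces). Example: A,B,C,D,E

After op 1 (replace(1, 'd')): offset=0, physical=[A,d,C,D,E,F,G,H,I], logical=[A,d,C,D,E,F,G,H,I]
After op 2 (rotate(-3)): offset=6, physical=[A,d,C,D,E,F,G,H,I], logical=[G,H,I,A,d,C,D,E,F]
After op 3 (replace(2, 'o')): offset=6, physical=[A,d,C,D,E,F,G,H,o], logical=[G,H,o,A,d,C,D,E,F]
After op 4 (swap(8, 6)): offset=6, physical=[A,d,C,F,E,D,G,H,o], logical=[G,H,o,A,d,C,F,E,D]
After op 5 (rotate(+1)): offset=7, physical=[A,d,C,F,E,D,G,H,o], logical=[H,o,A,d,C,F,E,D,G]
After op 6 (rotate(-2)): offset=5, physical=[A,d,C,F,E,D,G,H,o], logical=[D,G,H,o,A,d,C,F,E]

Answer: D,G,H,o,A,d,C,F,E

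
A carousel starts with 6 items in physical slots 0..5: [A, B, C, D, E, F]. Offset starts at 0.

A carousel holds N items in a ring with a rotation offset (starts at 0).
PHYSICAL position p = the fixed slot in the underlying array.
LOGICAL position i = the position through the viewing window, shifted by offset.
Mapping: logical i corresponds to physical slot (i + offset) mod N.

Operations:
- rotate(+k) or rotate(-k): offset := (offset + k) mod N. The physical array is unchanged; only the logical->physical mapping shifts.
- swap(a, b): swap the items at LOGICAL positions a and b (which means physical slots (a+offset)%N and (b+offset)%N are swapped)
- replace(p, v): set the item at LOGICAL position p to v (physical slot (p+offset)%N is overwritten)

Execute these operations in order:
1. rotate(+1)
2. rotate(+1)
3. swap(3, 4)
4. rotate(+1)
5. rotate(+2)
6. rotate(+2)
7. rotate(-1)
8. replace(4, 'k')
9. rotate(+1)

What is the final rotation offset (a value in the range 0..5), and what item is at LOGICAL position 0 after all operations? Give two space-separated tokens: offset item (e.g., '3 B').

Answer: 1 B

Derivation:
After op 1 (rotate(+1)): offset=1, physical=[A,B,C,D,E,F], logical=[B,C,D,E,F,A]
After op 2 (rotate(+1)): offset=2, physical=[A,B,C,D,E,F], logical=[C,D,E,F,A,B]
After op 3 (swap(3, 4)): offset=2, physical=[F,B,C,D,E,A], logical=[C,D,E,A,F,B]
After op 4 (rotate(+1)): offset=3, physical=[F,B,C,D,E,A], logical=[D,E,A,F,B,C]
After op 5 (rotate(+2)): offset=5, physical=[F,B,C,D,E,A], logical=[A,F,B,C,D,E]
After op 6 (rotate(+2)): offset=1, physical=[F,B,C,D,E,A], logical=[B,C,D,E,A,F]
After op 7 (rotate(-1)): offset=0, physical=[F,B,C,D,E,A], logical=[F,B,C,D,E,A]
After op 8 (replace(4, 'k')): offset=0, physical=[F,B,C,D,k,A], logical=[F,B,C,D,k,A]
After op 9 (rotate(+1)): offset=1, physical=[F,B,C,D,k,A], logical=[B,C,D,k,A,F]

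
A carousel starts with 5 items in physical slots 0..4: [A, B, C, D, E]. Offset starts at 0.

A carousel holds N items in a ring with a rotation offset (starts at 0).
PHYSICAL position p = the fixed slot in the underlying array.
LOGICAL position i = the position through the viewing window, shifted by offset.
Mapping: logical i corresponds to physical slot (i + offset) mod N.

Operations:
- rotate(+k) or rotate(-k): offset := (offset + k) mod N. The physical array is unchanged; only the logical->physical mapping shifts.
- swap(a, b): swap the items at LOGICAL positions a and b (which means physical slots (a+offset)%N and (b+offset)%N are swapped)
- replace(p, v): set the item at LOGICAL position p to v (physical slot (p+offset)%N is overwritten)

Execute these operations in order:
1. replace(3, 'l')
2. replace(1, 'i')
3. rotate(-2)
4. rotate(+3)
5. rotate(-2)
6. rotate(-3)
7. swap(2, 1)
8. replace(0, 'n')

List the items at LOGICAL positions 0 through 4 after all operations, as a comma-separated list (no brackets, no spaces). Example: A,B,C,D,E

Answer: n,l,C,E,A

Derivation:
After op 1 (replace(3, 'l')): offset=0, physical=[A,B,C,l,E], logical=[A,B,C,l,E]
After op 2 (replace(1, 'i')): offset=0, physical=[A,i,C,l,E], logical=[A,i,C,l,E]
After op 3 (rotate(-2)): offset=3, physical=[A,i,C,l,E], logical=[l,E,A,i,C]
After op 4 (rotate(+3)): offset=1, physical=[A,i,C,l,E], logical=[i,C,l,E,A]
After op 5 (rotate(-2)): offset=4, physical=[A,i,C,l,E], logical=[E,A,i,C,l]
After op 6 (rotate(-3)): offset=1, physical=[A,i,C,l,E], logical=[i,C,l,E,A]
After op 7 (swap(2, 1)): offset=1, physical=[A,i,l,C,E], logical=[i,l,C,E,A]
After op 8 (replace(0, 'n')): offset=1, physical=[A,n,l,C,E], logical=[n,l,C,E,A]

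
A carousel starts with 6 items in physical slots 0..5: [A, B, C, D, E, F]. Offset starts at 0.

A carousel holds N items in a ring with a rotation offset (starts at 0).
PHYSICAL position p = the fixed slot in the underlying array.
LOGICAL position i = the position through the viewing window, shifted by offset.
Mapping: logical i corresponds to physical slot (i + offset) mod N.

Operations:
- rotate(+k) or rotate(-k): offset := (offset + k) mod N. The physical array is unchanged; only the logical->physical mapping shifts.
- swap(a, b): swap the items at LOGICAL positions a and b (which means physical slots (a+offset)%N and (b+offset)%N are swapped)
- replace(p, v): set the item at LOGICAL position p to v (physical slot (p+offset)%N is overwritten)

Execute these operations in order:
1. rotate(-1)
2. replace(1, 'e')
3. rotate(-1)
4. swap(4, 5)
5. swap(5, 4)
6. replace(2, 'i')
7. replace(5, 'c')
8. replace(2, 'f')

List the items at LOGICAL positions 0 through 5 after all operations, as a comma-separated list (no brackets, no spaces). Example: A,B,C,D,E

Answer: E,F,f,B,C,c

Derivation:
After op 1 (rotate(-1)): offset=5, physical=[A,B,C,D,E,F], logical=[F,A,B,C,D,E]
After op 2 (replace(1, 'e')): offset=5, physical=[e,B,C,D,E,F], logical=[F,e,B,C,D,E]
After op 3 (rotate(-1)): offset=4, physical=[e,B,C,D,E,F], logical=[E,F,e,B,C,D]
After op 4 (swap(4, 5)): offset=4, physical=[e,B,D,C,E,F], logical=[E,F,e,B,D,C]
After op 5 (swap(5, 4)): offset=4, physical=[e,B,C,D,E,F], logical=[E,F,e,B,C,D]
After op 6 (replace(2, 'i')): offset=4, physical=[i,B,C,D,E,F], logical=[E,F,i,B,C,D]
After op 7 (replace(5, 'c')): offset=4, physical=[i,B,C,c,E,F], logical=[E,F,i,B,C,c]
After op 8 (replace(2, 'f')): offset=4, physical=[f,B,C,c,E,F], logical=[E,F,f,B,C,c]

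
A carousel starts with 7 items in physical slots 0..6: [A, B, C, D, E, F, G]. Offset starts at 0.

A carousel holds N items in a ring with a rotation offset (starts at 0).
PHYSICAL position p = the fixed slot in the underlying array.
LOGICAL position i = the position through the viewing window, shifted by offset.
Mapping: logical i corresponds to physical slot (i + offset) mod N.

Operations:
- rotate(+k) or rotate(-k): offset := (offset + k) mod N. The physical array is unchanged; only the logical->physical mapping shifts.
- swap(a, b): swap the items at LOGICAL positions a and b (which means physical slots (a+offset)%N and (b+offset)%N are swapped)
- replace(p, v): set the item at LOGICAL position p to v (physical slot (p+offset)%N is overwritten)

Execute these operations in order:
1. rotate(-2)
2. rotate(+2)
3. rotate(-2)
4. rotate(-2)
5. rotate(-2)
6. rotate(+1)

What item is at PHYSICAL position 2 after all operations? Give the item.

After op 1 (rotate(-2)): offset=5, physical=[A,B,C,D,E,F,G], logical=[F,G,A,B,C,D,E]
After op 2 (rotate(+2)): offset=0, physical=[A,B,C,D,E,F,G], logical=[A,B,C,D,E,F,G]
After op 3 (rotate(-2)): offset=5, physical=[A,B,C,D,E,F,G], logical=[F,G,A,B,C,D,E]
After op 4 (rotate(-2)): offset=3, physical=[A,B,C,D,E,F,G], logical=[D,E,F,G,A,B,C]
After op 5 (rotate(-2)): offset=1, physical=[A,B,C,D,E,F,G], logical=[B,C,D,E,F,G,A]
After op 6 (rotate(+1)): offset=2, physical=[A,B,C,D,E,F,G], logical=[C,D,E,F,G,A,B]

Answer: C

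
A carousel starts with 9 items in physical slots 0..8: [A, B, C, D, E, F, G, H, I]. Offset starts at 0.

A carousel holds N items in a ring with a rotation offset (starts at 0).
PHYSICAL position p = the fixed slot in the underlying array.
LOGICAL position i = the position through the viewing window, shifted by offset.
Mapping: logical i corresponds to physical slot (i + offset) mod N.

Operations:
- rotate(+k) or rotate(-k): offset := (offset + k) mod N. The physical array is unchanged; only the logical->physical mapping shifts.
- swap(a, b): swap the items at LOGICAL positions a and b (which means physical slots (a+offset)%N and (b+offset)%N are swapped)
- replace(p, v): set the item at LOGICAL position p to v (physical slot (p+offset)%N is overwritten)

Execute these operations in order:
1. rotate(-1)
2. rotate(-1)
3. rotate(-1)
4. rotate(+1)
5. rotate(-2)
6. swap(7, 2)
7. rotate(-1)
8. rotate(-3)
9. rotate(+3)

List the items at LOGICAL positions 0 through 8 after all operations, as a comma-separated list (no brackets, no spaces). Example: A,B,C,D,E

Answer: E,F,G,D,I,A,B,C,H

Derivation:
After op 1 (rotate(-1)): offset=8, physical=[A,B,C,D,E,F,G,H,I], logical=[I,A,B,C,D,E,F,G,H]
After op 2 (rotate(-1)): offset=7, physical=[A,B,C,D,E,F,G,H,I], logical=[H,I,A,B,C,D,E,F,G]
After op 3 (rotate(-1)): offset=6, physical=[A,B,C,D,E,F,G,H,I], logical=[G,H,I,A,B,C,D,E,F]
After op 4 (rotate(+1)): offset=7, physical=[A,B,C,D,E,F,G,H,I], logical=[H,I,A,B,C,D,E,F,G]
After op 5 (rotate(-2)): offset=5, physical=[A,B,C,D,E,F,G,H,I], logical=[F,G,H,I,A,B,C,D,E]
After op 6 (swap(7, 2)): offset=5, physical=[A,B,C,H,E,F,G,D,I], logical=[F,G,D,I,A,B,C,H,E]
After op 7 (rotate(-1)): offset=4, physical=[A,B,C,H,E,F,G,D,I], logical=[E,F,G,D,I,A,B,C,H]
After op 8 (rotate(-3)): offset=1, physical=[A,B,C,H,E,F,G,D,I], logical=[B,C,H,E,F,G,D,I,A]
After op 9 (rotate(+3)): offset=4, physical=[A,B,C,H,E,F,G,D,I], logical=[E,F,G,D,I,A,B,C,H]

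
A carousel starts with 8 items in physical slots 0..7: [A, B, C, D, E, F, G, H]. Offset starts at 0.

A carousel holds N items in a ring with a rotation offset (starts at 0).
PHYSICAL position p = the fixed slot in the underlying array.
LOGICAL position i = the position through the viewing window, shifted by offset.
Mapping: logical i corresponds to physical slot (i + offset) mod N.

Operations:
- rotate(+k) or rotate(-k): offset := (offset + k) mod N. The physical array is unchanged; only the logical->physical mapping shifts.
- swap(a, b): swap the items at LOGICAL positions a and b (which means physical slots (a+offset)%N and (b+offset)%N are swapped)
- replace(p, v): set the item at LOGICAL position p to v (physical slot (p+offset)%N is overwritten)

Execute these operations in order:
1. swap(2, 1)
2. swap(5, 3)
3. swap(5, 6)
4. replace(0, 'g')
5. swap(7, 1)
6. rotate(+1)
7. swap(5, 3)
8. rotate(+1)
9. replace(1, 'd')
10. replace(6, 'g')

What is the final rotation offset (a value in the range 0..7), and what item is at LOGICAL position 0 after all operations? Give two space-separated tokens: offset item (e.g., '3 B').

Answer: 2 B

Derivation:
After op 1 (swap(2, 1)): offset=0, physical=[A,C,B,D,E,F,G,H], logical=[A,C,B,D,E,F,G,H]
After op 2 (swap(5, 3)): offset=0, physical=[A,C,B,F,E,D,G,H], logical=[A,C,B,F,E,D,G,H]
After op 3 (swap(5, 6)): offset=0, physical=[A,C,B,F,E,G,D,H], logical=[A,C,B,F,E,G,D,H]
After op 4 (replace(0, 'g')): offset=0, physical=[g,C,B,F,E,G,D,H], logical=[g,C,B,F,E,G,D,H]
After op 5 (swap(7, 1)): offset=0, physical=[g,H,B,F,E,G,D,C], logical=[g,H,B,F,E,G,D,C]
After op 6 (rotate(+1)): offset=1, physical=[g,H,B,F,E,G,D,C], logical=[H,B,F,E,G,D,C,g]
After op 7 (swap(5, 3)): offset=1, physical=[g,H,B,F,D,G,E,C], logical=[H,B,F,D,G,E,C,g]
After op 8 (rotate(+1)): offset=2, physical=[g,H,B,F,D,G,E,C], logical=[B,F,D,G,E,C,g,H]
After op 9 (replace(1, 'd')): offset=2, physical=[g,H,B,d,D,G,E,C], logical=[B,d,D,G,E,C,g,H]
After op 10 (replace(6, 'g')): offset=2, physical=[g,H,B,d,D,G,E,C], logical=[B,d,D,G,E,C,g,H]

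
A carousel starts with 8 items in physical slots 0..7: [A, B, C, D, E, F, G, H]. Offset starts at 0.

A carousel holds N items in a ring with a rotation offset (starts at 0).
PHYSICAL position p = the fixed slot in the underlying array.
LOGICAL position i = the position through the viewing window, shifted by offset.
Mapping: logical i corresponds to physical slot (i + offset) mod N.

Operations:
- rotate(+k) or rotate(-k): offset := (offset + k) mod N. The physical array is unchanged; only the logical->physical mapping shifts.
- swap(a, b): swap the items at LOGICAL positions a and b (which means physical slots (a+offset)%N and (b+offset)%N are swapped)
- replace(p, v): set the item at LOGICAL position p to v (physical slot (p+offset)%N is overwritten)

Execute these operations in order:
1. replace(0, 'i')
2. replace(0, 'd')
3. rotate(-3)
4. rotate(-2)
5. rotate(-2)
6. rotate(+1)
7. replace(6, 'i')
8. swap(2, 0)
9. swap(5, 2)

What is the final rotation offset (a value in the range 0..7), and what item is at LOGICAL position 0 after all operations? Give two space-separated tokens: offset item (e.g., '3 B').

Answer: 2 E

Derivation:
After op 1 (replace(0, 'i')): offset=0, physical=[i,B,C,D,E,F,G,H], logical=[i,B,C,D,E,F,G,H]
After op 2 (replace(0, 'd')): offset=0, physical=[d,B,C,D,E,F,G,H], logical=[d,B,C,D,E,F,G,H]
After op 3 (rotate(-3)): offset=5, physical=[d,B,C,D,E,F,G,H], logical=[F,G,H,d,B,C,D,E]
After op 4 (rotate(-2)): offset=3, physical=[d,B,C,D,E,F,G,H], logical=[D,E,F,G,H,d,B,C]
After op 5 (rotate(-2)): offset=1, physical=[d,B,C,D,E,F,G,H], logical=[B,C,D,E,F,G,H,d]
After op 6 (rotate(+1)): offset=2, physical=[d,B,C,D,E,F,G,H], logical=[C,D,E,F,G,H,d,B]
After op 7 (replace(6, 'i')): offset=2, physical=[i,B,C,D,E,F,G,H], logical=[C,D,E,F,G,H,i,B]
After op 8 (swap(2, 0)): offset=2, physical=[i,B,E,D,C,F,G,H], logical=[E,D,C,F,G,H,i,B]
After op 9 (swap(5, 2)): offset=2, physical=[i,B,E,D,H,F,G,C], logical=[E,D,H,F,G,C,i,B]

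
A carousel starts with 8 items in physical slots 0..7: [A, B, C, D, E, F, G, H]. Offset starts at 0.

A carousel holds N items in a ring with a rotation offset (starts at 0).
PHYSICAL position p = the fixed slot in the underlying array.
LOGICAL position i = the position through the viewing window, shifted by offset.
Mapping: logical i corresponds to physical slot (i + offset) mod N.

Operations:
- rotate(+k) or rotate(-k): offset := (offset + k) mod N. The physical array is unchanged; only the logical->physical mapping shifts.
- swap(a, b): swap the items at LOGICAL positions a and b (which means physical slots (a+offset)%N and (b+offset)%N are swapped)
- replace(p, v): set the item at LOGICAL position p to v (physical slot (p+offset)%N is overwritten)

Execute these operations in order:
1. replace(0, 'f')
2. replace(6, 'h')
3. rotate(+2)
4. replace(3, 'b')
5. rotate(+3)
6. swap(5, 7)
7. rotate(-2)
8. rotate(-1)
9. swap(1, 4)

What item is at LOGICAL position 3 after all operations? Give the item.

After op 1 (replace(0, 'f')): offset=0, physical=[f,B,C,D,E,F,G,H], logical=[f,B,C,D,E,F,G,H]
After op 2 (replace(6, 'h')): offset=0, physical=[f,B,C,D,E,F,h,H], logical=[f,B,C,D,E,F,h,H]
After op 3 (rotate(+2)): offset=2, physical=[f,B,C,D,E,F,h,H], logical=[C,D,E,F,h,H,f,B]
After op 4 (replace(3, 'b')): offset=2, physical=[f,B,C,D,E,b,h,H], logical=[C,D,E,b,h,H,f,B]
After op 5 (rotate(+3)): offset=5, physical=[f,B,C,D,E,b,h,H], logical=[b,h,H,f,B,C,D,E]
After op 6 (swap(5, 7)): offset=5, physical=[f,B,E,D,C,b,h,H], logical=[b,h,H,f,B,E,D,C]
After op 7 (rotate(-2)): offset=3, physical=[f,B,E,D,C,b,h,H], logical=[D,C,b,h,H,f,B,E]
After op 8 (rotate(-1)): offset=2, physical=[f,B,E,D,C,b,h,H], logical=[E,D,C,b,h,H,f,B]
After op 9 (swap(1, 4)): offset=2, physical=[f,B,E,h,C,b,D,H], logical=[E,h,C,b,D,H,f,B]

Answer: b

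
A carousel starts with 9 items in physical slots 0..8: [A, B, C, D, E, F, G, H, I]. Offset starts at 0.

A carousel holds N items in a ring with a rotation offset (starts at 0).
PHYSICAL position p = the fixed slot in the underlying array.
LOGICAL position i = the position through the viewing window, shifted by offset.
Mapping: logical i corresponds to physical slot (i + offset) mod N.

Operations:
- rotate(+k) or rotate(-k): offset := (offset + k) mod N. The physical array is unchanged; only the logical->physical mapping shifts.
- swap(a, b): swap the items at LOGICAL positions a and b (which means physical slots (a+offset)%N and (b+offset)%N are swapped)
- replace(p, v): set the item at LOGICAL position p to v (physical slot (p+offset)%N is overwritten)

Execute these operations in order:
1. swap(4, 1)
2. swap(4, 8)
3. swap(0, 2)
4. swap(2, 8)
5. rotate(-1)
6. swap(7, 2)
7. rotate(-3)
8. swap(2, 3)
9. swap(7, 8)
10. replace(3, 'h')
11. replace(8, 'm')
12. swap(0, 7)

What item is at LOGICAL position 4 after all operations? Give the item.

After op 1 (swap(4, 1)): offset=0, physical=[A,E,C,D,B,F,G,H,I], logical=[A,E,C,D,B,F,G,H,I]
After op 2 (swap(4, 8)): offset=0, physical=[A,E,C,D,I,F,G,H,B], logical=[A,E,C,D,I,F,G,H,B]
After op 3 (swap(0, 2)): offset=0, physical=[C,E,A,D,I,F,G,H,B], logical=[C,E,A,D,I,F,G,H,B]
After op 4 (swap(2, 8)): offset=0, physical=[C,E,B,D,I,F,G,H,A], logical=[C,E,B,D,I,F,G,H,A]
After op 5 (rotate(-1)): offset=8, physical=[C,E,B,D,I,F,G,H,A], logical=[A,C,E,B,D,I,F,G,H]
After op 6 (swap(7, 2)): offset=8, physical=[C,G,B,D,I,F,E,H,A], logical=[A,C,G,B,D,I,F,E,H]
After op 7 (rotate(-3)): offset=5, physical=[C,G,B,D,I,F,E,H,A], logical=[F,E,H,A,C,G,B,D,I]
After op 8 (swap(2, 3)): offset=5, physical=[C,G,B,D,I,F,E,A,H], logical=[F,E,A,H,C,G,B,D,I]
After op 9 (swap(7, 8)): offset=5, physical=[C,G,B,I,D,F,E,A,H], logical=[F,E,A,H,C,G,B,I,D]
After op 10 (replace(3, 'h')): offset=5, physical=[C,G,B,I,D,F,E,A,h], logical=[F,E,A,h,C,G,B,I,D]
After op 11 (replace(8, 'm')): offset=5, physical=[C,G,B,I,m,F,E,A,h], logical=[F,E,A,h,C,G,B,I,m]
After op 12 (swap(0, 7)): offset=5, physical=[C,G,B,F,m,I,E,A,h], logical=[I,E,A,h,C,G,B,F,m]

Answer: C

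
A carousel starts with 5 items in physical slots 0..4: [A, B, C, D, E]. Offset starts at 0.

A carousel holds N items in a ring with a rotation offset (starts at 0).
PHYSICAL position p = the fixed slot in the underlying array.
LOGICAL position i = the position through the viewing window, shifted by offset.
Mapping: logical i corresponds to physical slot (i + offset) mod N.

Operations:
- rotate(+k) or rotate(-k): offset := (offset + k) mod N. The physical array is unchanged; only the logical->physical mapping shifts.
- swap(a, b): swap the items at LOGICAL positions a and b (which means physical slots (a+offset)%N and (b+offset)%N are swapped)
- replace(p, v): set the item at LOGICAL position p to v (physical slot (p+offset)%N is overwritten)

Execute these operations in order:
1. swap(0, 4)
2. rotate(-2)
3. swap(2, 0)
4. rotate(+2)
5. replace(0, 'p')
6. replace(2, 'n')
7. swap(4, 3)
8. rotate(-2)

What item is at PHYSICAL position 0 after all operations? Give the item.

Answer: p

Derivation:
After op 1 (swap(0, 4)): offset=0, physical=[E,B,C,D,A], logical=[E,B,C,D,A]
After op 2 (rotate(-2)): offset=3, physical=[E,B,C,D,A], logical=[D,A,E,B,C]
After op 3 (swap(2, 0)): offset=3, physical=[D,B,C,E,A], logical=[E,A,D,B,C]
After op 4 (rotate(+2)): offset=0, physical=[D,B,C,E,A], logical=[D,B,C,E,A]
After op 5 (replace(0, 'p')): offset=0, physical=[p,B,C,E,A], logical=[p,B,C,E,A]
After op 6 (replace(2, 'n')): offset=0, physical=[p,B,n,E,A], logical=[p,B,n,E,A]
After op 7 (swap(4, 3)): offset=0, physical=[p,B,n,A,E], logical=[p,B,n,A,E]
After op 8 (rotate(-2)): offset=3, physical=[p,B,n,A,E], logical=[A,E,p,B,n]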